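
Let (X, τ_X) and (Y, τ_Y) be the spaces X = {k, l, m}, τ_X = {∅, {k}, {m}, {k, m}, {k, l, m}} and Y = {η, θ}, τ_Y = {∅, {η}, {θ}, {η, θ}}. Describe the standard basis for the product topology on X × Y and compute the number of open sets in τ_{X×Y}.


Basis B = {∅ × ∅, {k} × {η}, {k} × {θ}, {m} × {η}, {m} × {θ}, {k} × {η, θ}, {k, m} × {η}, {k, m} × {θ}, {m} × {η, θ}, {k, l, m} × {η}, {k, l, m} × {θ}, {k, m} × {η, θ}, {k, l, m} × {η, θ}}; |τ_{X×Y}| = 25.

Enumerate products U × V with U ∈ τ_X, V ∈ τ_Y (deduplicated):
  ∅ × ∅ = {} (∅)
  {k} × {η} = {(k,η)}
  {k} × {θ} = {(k,θ)}
  {m} × {η} = {(m,η)}
  {m} × {θ} = {(m,θ)}
  {k} × {η, θ} = {(k,η), (k,θ)}
  {k, m} × {η} = {(k,η), (m,η)}
  {k, m} × {θ} = {(k,θ), (m,θ)}
  {m} × {η, θ} = {(m,η), (m,θ)}
  {k, l, m} × {η} = {(k,η), (l,η), (m,η)}
  {k, l, m} × {θ} = {(k,θ), (l,θ), (m,θ)}
  {k, m} × {η, θ} = {(k,η), (k,θ), (m,η), (m,θ)}
  {k, l, m} × {η, θ} = {(k,η), (k,θ), (l,η), (l,θ), (m,η), (m,θ)}
These 13 distinct sets form the basis B.
Close under arbitrary unions to get τ_{X×Y}; counting gives |τ_{X×Y}| = 25.


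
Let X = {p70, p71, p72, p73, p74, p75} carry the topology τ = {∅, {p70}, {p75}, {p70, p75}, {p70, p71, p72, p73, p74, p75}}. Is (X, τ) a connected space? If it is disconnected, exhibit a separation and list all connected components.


(X, τ) is connected.

Find clopen sets (U ∈ τ with X ∖ U ∈ τ):
  U = ∅, X ∖ U = {p70, p71, p72, p73, p74, p75} — both open, so U is clopen.
  U = {p70, p71, p72, p73, p74, p75}, X ∖ U = ∅ — both open, so U is clopen.
Only trivial clopens (∅ and X) exist, so (X, τ) is connected.
Compute connected components by grouping points that agree on all clopens:
  component: {p70, p71, p72, p73, p74, p75}


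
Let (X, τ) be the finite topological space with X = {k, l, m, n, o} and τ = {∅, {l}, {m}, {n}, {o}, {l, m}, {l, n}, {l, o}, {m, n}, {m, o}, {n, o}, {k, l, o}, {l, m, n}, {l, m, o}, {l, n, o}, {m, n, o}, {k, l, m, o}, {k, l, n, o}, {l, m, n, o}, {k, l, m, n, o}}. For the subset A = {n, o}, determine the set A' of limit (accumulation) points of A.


A' = {k}

For each x ∈ X, list the open sets U ∈ τ with x ∈ U, then check whether U ∩ (A ∖ {x}) ≠ ∅ for every such U.
  x = k: opens ∋ x are {k, l, o}, {k, l, m, o}, {k, l, n, o}, {k, l, m, n, o}; each meets A ∖ {k}, so x IS a limit point.
  x = l: open {l} ∋ x has {l} ∩ (A ∖ {l}) = ∅, so x is NOT a limit point.
  x = m: open {m} ∋ x has {m} ∩ (A ∖ {m}) = ∅, so x is NOT a limit point.
  x = n: open {n} ∋ x has {n} ∩ (A ∖ {n}) = ∅, so x is NOT a limit point.
  x = o: open {o} ∋ x has {o} ∩ (A ∖ {o}) = ∅, so x is NOT a limit point.
Collecting: A' = {k}.


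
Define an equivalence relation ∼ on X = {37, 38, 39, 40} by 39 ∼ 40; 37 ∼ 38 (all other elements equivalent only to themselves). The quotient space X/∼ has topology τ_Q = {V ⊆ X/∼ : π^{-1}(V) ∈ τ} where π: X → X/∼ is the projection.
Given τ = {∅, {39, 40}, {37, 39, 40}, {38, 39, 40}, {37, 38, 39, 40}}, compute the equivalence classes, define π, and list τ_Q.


X/∼ = {[37=38], [39=40]}; |τ_Q| = 3.

Equivalence classes: [37=38], [39=40].
Quotient map π: X → X/∼ sends 37 ↦ [37=38], 38 ↦ [37=38], 39 ↦ [39=40], 40 ↦ [39=40].
For each subset V ⊆ X/∼, compute π^{-1}(V) ⊆ X and check whether π^{-1}(V) ∈ τ. V is open in τ_Q iff π^{-1}(V) ∈ τ.
  V = {}: π^{-1}(V) = ∅ ∈ τ ✓.
  V = {[37=38]}: π^{-1}(V) = {37, 38} ∉ τ ✗.
  V = {[39=40]}: π^{-1}(V) = {39, 40} ∈ τ ✓.
  V = {[37=38], [39=40]}: π^{-1}(V) = {37, 38, 39, 40} ∈ τ ✓.
Open sets in the quotient: τ_Q = {{}, {[39=40]}, {[37=38], [39=40]}} (3 elements).


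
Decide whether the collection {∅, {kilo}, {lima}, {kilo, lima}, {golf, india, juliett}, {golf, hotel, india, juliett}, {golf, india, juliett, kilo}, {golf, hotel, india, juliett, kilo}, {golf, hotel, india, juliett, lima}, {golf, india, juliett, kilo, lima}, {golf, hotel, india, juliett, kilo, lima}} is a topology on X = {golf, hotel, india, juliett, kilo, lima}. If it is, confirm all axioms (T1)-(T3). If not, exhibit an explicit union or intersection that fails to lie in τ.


τ is NOT a topology on X.

Axiom (T1): ∅ ∈ τ? Yes; X ∈ τ? Yes.
Axiom (T2/T3): check pairwise unions and intersections of members of τ.
Counterexample for (T2): {lima} ∪ {golf, india, juliett} = {golf, india, juliett, lima} ∉ τ. Therefore τ is NOT a topology.


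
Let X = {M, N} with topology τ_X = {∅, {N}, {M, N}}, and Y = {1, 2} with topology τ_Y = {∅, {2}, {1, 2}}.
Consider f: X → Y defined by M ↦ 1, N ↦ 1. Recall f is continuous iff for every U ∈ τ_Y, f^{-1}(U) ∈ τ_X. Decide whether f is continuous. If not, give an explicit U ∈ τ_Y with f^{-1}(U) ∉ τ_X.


f IS continuous.

Compute f^{-1}(U) for each U ∈ τ_Y:
  U = ∅: f^{-1}(U) = ∅ ∈ τ_X ✓.
  U = {2}: f^{-1}(U) = ∅ ∈ τ_X ✓.
  U = {1, 2}: f^{-1}(U) = {M, N} ∈ τ_X ✓.
Every preimage lies in τ_X, so f IS continuous.


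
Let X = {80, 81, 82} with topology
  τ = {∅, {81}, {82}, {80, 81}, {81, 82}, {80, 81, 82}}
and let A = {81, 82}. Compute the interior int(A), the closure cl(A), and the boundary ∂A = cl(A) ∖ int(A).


int(A) = {81, 82}, cl(A) = {80, 81, 82}, ∂A = {80}.

Closed sets in (X, τ) are complements of opens:
  closed(X, τ) = {∅, {80}, {82}, {80, 81}, {80, 82}, {80, 81, 82}}.
int(A) = ⋃ {U ∈ τ : U ⊆ A}. Opens contained in A: ∅, {81}, {82}, {81, 82}.
Taking the union of these: int(A) = {81, 82}.
cl(A) = ⋂ {C closed : A ⊆ C}. Closed sets containing A: {80, 81, 82}.
Intersecting these: cl(A) = {80, 81, 82}.
∂A = cl(A) ∖ int(A) = {80, 81, 82} ∖ {81, 82} = {80}.


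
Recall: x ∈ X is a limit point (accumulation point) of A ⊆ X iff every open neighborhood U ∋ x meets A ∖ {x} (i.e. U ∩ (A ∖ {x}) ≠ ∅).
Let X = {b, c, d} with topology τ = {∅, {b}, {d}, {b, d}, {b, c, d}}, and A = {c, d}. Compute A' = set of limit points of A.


A' = {c}

For each x ∈ X, list the open sets U ∈ τ with x ∈ U, then check whether U ∩ (A ∖ {x}) ≠ ∅ for every such U.
  x = b: open {b} ∋ x has {b} ∩ (A ∖ {b}) = ∅, so x is NOT a limit point.
  x = c: opens ∋ x are {b, c, d}; each meets A ∖ {c}, so x IS a limit point.
  x = d: open {d} ∋ x has {d} ∩ (A ∖ {d}) = ∅, so x is NOT a limit point.
Collecting: A' = {c}.


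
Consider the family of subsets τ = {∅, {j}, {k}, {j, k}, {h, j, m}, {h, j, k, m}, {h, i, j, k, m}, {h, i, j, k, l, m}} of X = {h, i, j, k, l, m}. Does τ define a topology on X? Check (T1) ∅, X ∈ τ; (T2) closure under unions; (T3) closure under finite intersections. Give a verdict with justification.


τ IS a topology on X.

Axiom (T1): ∅ ∈ τ? Yes; X ∈ τ? Yes.
Axiom (T2/T3): check pairwise unions and intersections of members of τ.
All pairwise intersections and unions checked — each lies in τ. Therefore τ satisfies (T1), (T2), (T3): it IS a topology on X.


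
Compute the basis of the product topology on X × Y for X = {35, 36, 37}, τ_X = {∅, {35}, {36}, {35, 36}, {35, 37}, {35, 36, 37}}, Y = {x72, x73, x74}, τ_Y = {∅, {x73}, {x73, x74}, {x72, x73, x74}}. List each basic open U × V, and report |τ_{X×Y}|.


Basis B = {∅ × ∅, {35} × {x73}, {36} × {x73}, {35} × {x73, x74}, {35, 36} × {x73}, {35, 37} × {x73}, {36} × {x73, x74}, {35} × {x72, x73, x74}, {35, 36, 37} × {x73}, {36} × {x72, x73, x74}, {35, 36} × {x73, x74}, {35, 37} × {x73, x74}, {35, 36} × {x72, x73, x74}, {35, 37} × {x72, x73, x74}, {35, 36, 37} × {x73, x74}, {35, 36, 37} × {x72, x73, x74}}; |τ_{X×Y}| = 40.

Enumerate products U × V with U ∈ τ_X, V ∈ τ_Y (deduplicated):
  ∅ × ∅ = {} (∅)
  {35} × {x73} = {(35,x73)}
  {36} × {x73} = {(36,x73)}
  {35} × {x73, x74} = {(35,x73), (35,x74)}
  {35, 36} × {x73} = {(35,x73), (36,x73)}
  {35, 37} × {x73} = {(35,x73), (37,x73)}
  {36} × {x73, x74} = {(36,x73), (36,x74)}
  {35} × {x72, x73, x74} = {(35,x72), (35,x73), (35,x74)}
  {35, 36, 37} × {x73} = {(35,x73), (36,x73), (37,x73)}
  {36} × {x72, x73, x74} = {(36,x72), (36,x73), (36,x74)}
  {35, 36} × {x73, x74} = {(35,x73), (35,x74), (36,x73), (36,x74)}
  {35, 37} × {x73, x74} = {(35,x73), (35,x74), (37,x73), (37,x74)}
  {35, 36} × {x72, x73, x74} = {(35,x72), (35,x73), (35,x74), (36,x72), (36,x73), (36,x74)}
  {35, 37} × {x72, x73, x74} = {(35,x72), (35,x73), (35,x74), (37,x72), (37,x73), (37,x74)}
  {35, 36, 37} × {x73, x74} = {(35,x73), (35,x74), (36,x73), (36,x74), (37,x73), (37,x74)}
  {35, 36, 37} × {x72, x73, x74} = {(35,x72), (35,x73), (35,x74), (36,x72), (36,x73), (36,x74), (37,x72), (37,x73), (37,x74)}
These 16 distinct sets form the basis B.
Close under arbitrary unions to get τ_{X×Y}; counting gives |τ_{X×Y}| = 40.


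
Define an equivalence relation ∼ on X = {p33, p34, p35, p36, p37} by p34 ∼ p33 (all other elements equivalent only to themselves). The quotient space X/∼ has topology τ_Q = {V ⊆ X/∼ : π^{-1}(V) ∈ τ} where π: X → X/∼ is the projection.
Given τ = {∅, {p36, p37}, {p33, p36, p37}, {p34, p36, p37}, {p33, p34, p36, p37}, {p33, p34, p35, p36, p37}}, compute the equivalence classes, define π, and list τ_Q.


X/∼ = {[p33=p34], [p35], [p36], [p37]}; |τ_Q| = 4.

Equivalence classes: [p33=p34], [p35], [p36], [p37].
Quotient map π: X → X/∼ sends p33 ↦ [p33=p34], p34 ↦ [p33=p34], p35 ↦ [p35], p36 ↦ [p36], p37 ↦ [p37].
For each subset V ⊆ X/∼, compute π^{-1}(V) ⊆ X and check whether π^{-1}(V) ∈ τ. V is open in τ_Q iff π^{-1}(V) ∈ τ.
  V = {}: π^{-1}(V) = ∅ ∈ τ ✓.
  V = {[p33=p34]}: π^{-1}(V) = {p33, p34} ∉ τ ✗.
  V = {[p35]}: π^{-1}(V) = {p35} ∉ τ ✗.
  V = {[p33=p34], [p35]}: π^{-1}(V) = {p33, p34, p35} ∉ τ ✗.
  V = {[p36]}: π^{-1}(V) = {p36} ∉ τ ✗.
  V = {[p33=p34], [p36]}: π^{-1}(V) = {p33, p34, p36} ∉ τ ✗.
  V = {[p35], [p36]}: π^{-1}(V) = {p35, p36} ∉ τ ✗.
  V = {[p33=p34], [p35], [p36]}: π^{-1}(V) = {p33, p34, p35, p36} ∉ τ ✗.
  V = {[p37]}: π^{-1}(V) = {p37} ∉ τ ✗.
  V = {[p33=p34], [p37]}: π^{-1}(V) = {p33, p34, p37} ∉ τ ✗.
  V = {[p35], [p37]}: π^{-1}(V) = {p35, p37} ∉ τ ✗.
  V = {[p33=p34], [p35], [p37]}: π^{-1}(V) = {p33, p34, p35, p37} ∉ τ ✗.
  V = {[p36], [p37]}: π^{-1}(V) = {p36, p37} ∈ τ ✓.
  V = {[p33=p34], [p36], [p37]}: π^{-1}(V) = {p33, p34, p36, p37} ∈ τ ✓.
  V = {[p35], [p36], [p37]}: π^{-1}(V) = {p35, p36, p37} ∉ τ ✗.
  V = {[p33=p34], [p35], [p36], [p37]}: π^{-1}(V) = {p33, p34, p35, p36, p37} ∈ τ ✓.
Open sets in the quotient: τ_Q = {{}, {[p36], [p37]}, {[p33=p34], [p36], [p37]}, {[p33=p34], [p35], [p36], [p37]}} (4 elements).


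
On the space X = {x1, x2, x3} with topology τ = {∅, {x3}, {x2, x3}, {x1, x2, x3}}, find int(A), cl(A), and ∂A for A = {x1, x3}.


int(A) = {x3}, cl(A) = {x1, x2, x3}, ∂A = {x1, x2}.

Closed sets in (X, τ) are complements of opens:
  closed(X, τ) = {∅, {x1}, {x1, x2}, {x1, x2, x3}}.
int(A) = ⋃ {U ∈ τ : U ⊆ A}. Opens contained in A: ∅, {x3}.
Taking the union of these: int(A) = {x3}.
cl(A) = ⋂ {C closed : A ⊆ C}. Closed sets containing A: {x1, x2, x3}.
Intersecting these: cl(A) = {x1, x2, x3}.
∂A = cl(A) ∖ int(A) = {x1, x2, x3} ∖ {x3} = {x1, x2}.


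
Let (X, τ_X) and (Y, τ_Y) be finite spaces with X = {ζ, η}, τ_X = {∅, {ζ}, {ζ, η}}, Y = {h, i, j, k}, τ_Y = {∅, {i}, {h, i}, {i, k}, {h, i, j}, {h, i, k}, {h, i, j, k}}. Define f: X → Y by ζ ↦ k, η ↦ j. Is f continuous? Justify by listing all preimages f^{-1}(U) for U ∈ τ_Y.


f is NOT continuous.

Compute f^{-1}(U) for each U ∈ τ_Y:
  U = ∅: f^{-1}(U) = ∅ ∈ τ_X ✓.
  U = {i}: f^{-1}(U) = ∅ ∈ τ_X ✓.
  U = {h, i}: f^{-1}(U) = ∅ ∈ τ_X ✓.
  U = {i, k}: f^{-1}(U) = {ζ} ∈ τ_X ✓.
  U = {h, i, j}: f^{-1}(U) = {η} ∉ τ_X ✗.
  U = {h, i, k}: f^{-1}(U) = {ζ} ∈ τ_X ✓.
  U = {h, i, j, k}: f^{-1}(U) = {ζ, η} ∈ τ_X ✓.
Found U = {h, i, j} with f^{-1}(U) = {η} not in τ_X. Therefore f is NOT continuous.


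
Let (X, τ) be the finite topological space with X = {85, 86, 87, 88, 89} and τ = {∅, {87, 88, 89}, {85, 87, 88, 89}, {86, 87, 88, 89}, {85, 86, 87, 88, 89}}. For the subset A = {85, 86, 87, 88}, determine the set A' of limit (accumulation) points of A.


A' = {85, 86, 87, 88, 89}

For each x ∈ X, list the open sets U ∈ τ with x ∈ U, then check whether U ∩ (A ∖ {x}) ≠ ∅ for every such U.
  x = 85: opens ∋ x are {85, 87, 88, 89}, {85, 86, 87, 88, 89}; each meets A ∖ {85}, so x IS a limit point.
  x = 86: opens ∋ x are {86, 87, 88, 89}, {85, 86, 87, 88, 89}; each meets A ∖ {86}, so x IS a limit point.
  x = 87: opens ∋ x are {87, 88, 89}, {85, 87, 88, 89}, {86, 87, 88, 89}, {85, 86, 87, 88, 89}; each meets A ∖ {87}, so x IS a limit point.
  x = 88: opens ∋ x are {87, 88, 89}, {85, 87, 88, 89}, {86, 87, 88, 89}, {85, 86, 87, 88, 89}; each meets A ∖ {88}, so x IS a limit point.
  x = 89: opens ∋ x are {87, 88, 89}, {85, 87, 88, 89}, {86, 87, 88, 89}, {85, 86, 87, 88, 89}; each meets A ∖ {89}, so x IS a limit point.
Collecting: A' = {85, 86, 87, 88, 89}.


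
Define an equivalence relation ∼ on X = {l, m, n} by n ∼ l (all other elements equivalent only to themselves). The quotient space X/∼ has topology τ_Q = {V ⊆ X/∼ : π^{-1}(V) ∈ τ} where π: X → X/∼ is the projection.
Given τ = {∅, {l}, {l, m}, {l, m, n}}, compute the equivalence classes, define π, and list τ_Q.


X/∼ = {[l=n], [m]}; |τ_Q| = 2.

Equivalence classes: [l=n], [m].
Quotient map π: X → X/∼ sends l ↦ [l=n], m ↦ [m], n ↦ [l=n].
For each subset V ⊆ X/∼, compute π^{-1}(V) ⊆ X and check whether π^{-1}(V) ∈ τ. V is open in τ_Q iff π^{-1}(V) ∈ τ.
  V = {}: π^{-1}(V) = ∅ ∈ τ ✓.
  V = {[l=n]}: π^{-1}(V) = {l, n} ∉ τ ✗.
  V = {[m]}: π^{-1}(V) = {m} ∉ τ ✗.
  V = {[l=n], [m]}: π^{-1}(V) = {l, m, n} ∈ τ ✓.
Open sets in the quotient: τ_Q = {{}, {[l=n], [m]}} (2 elements).


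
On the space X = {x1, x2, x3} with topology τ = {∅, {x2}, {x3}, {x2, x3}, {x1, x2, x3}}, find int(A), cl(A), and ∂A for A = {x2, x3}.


int(A) = {x2, x3}, cl(A) = {x1, x2, x3}, ∂A = {x1}.

Closed sets in (X, τ) are complements of opens:
  closed(X, τ) = {∅, {x1}, {x1, x2}, {x1, x3}, {x1, x2, x3}}.
int(A) = ⋃ {U ∈ τ : U ⊆ A}. Opens contained in A: ∅, {x2}, {x3}, {x2, x3}.
Taking the union of these: int(A) = {x2, x3}.
cl(A) = ⋂ {C closed : A ⊆ C}. Closed sets containing A: {x1, x2, x3}.
Intersecting these: cl(A) = {x1, x2, x3}.
∂A = cl(A) ∖ int(A) = {x1, x2, x3} ∖ {x2, x3} = {x1}.


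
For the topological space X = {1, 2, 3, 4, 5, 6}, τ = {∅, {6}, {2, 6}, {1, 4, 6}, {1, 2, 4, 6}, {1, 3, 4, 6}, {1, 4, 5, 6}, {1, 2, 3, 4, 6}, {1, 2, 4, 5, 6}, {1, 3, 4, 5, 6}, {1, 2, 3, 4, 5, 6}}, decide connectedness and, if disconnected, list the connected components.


(X, τ) is connected.

Find clopen sets (U ∈ τ with X ∖ U ∈ τ):
  U = ∅, X ∖ U = {1, 2, 3, 4, 5, 6} — both open, so U is clopen.
  U = {1, 2, 3, 4, 5, 6}, X ∖ U = ∅ — both open, so U is clopen.
Only trivial clopens (∅ and X) exist, so (X, τ) is connected.
Compute connected components by grouping points that agree on all clopens:
  component: {1, 2, 3, 4, 5, 6}


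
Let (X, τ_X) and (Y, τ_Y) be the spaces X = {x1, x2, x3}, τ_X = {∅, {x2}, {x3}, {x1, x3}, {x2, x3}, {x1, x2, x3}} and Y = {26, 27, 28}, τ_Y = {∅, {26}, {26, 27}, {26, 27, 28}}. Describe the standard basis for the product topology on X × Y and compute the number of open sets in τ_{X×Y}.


Basis B = {∅ × ∅, {x2} × {26}, {x3} × {26}, {x1, x3} × {26}, {x2} × {26, 27}, {x2, x3} × {26}, {x3} × {26, 27}, {x1, x2, x3} × {26}, {x2} × {26, 27, 28}, {x3} × {26, 27, 28}, {x1, x3} × {26, 27}, {x2, x3} × {26, 27}, {x1, x3} × {26, 27, 28}, {x1, x2, x3} × {26, 27}, {x2, x3} × {26, 27, 28}, {x1, x2, x3} × {26, 27, 28}}; |τ_{X×Y}| = 40.

Enumerate products U × V with U ∈ τ_X, V ∈ τ_Y (deduplicated):
  ∅ × ∅ = {} (∅)
  {x2} × {26} = {(x2,26)}
  {x3} × {26} = {(x3,26)}
  {x1, x3} × {26} = {(x1,26), (x3,26)}
  {x2} × {26, 27} = {(x2,26), (x2,27)}
  {x2, x3} × {26} = {(x2,26), (x3,26)}
  {x3} × {26, 27} = {(x3,26), (x3,27)}
  {x1, x2, x3} × {26} = {(x1,26), (x2,26), (x3,26)}
  {x2} × {26, 27, 28} = {(x2,26), (x2,27), (x2,28)}
  {x3} × {26, 27, 28} = {(x3,26), (x3,27), (x3,28)}
  {x1, x3} × {26, 27} = {(x1,26), (x1,27), (x3,26), (x3,27)}
  {x2, x3} × {26, 27} = {(x2,26), (x2,27), (x3,26), (x3,27)}
  {x1, x3} × {26, 27, 28} = {(x1,26), (x1,27), (x1,28), (x3,26), (x3,27), (x3,28)}
  {x1, x2, x3} × {26, 27} = {(x1,26), (x1,27), (x2,26), (x2,27), (x3,26), (x3,27)}
  {x2, x3} × {26, 27, 28} = {(x2,26), (x2,27), (x2,28), (x3,26), (x3,27), (x3,28)}
  {x1, x2, x3} × {26, 27, 28} = {(x1,26), (x1,27), (x1,28), (x2,26), (x2,27), (x2,28), (x3,26), (x3,27), (x3,28)}
These 16 distinct sets form the basis B.
Close under arbitrary unions to get τ_{X×Y}; counting gives |τ_{X×Y}| = 40.


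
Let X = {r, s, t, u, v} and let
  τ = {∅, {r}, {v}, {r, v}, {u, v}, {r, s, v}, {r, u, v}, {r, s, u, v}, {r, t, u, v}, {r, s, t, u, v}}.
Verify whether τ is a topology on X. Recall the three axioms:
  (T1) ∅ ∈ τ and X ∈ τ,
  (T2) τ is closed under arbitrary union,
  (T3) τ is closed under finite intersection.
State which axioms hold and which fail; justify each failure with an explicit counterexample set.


τ IS a topology on X.

Axiom (T1): ∅ ∈ τ? Yes; X ∈ τ? Yes.
Axiom (T2/T3): check pairwise unions and intersections of members of τ.
All pairwise intersections and unions checked — each lies in τ. Therefore τ satisfies (T1), (T2), (T3): it IS a topology on X.


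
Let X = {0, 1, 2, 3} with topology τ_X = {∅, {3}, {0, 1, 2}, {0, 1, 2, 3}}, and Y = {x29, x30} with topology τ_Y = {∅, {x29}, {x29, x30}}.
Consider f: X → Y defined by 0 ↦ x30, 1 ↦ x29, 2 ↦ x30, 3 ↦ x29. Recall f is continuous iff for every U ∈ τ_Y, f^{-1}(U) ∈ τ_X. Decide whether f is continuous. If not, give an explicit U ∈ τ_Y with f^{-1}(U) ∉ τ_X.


f is NOT continuous.

Compute f^{-1}(U) for each U ∈ τ_Y:
  U = ∅: f^{-1}(U) = ∅ ∈ τ_X ✓.
  U = {x29}: f^{-1}(U) = {1, 3} ∉ τ_X ✗.
  U = {x29, x30}: f^{-1}(U) = {0, 1, 2, 3} ∈ τ_X ✓.
Found U = {x29} with f^{-1}(U) = {1, 3} not in τ_X. Therefore f is NOT continuous.


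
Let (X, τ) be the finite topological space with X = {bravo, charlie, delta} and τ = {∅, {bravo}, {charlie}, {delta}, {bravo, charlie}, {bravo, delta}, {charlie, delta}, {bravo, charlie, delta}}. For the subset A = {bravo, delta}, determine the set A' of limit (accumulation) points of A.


A' = ∅

For each x ∈ X, list the open sets U ∈ τ with x ∈ U, then check whether U ∩ (A ∖ {x}) ≠ ∅ for every such U.
  x = bravo: open {bravo} ∋ x has {bravo} ∩ (A ∖ {bravo}) = ∅, so x is NOT a limit point.
  x = charlie: open {charlie} ∋ x has {charlie} ∩ (A ∖ {charlie}) = ∅, so x is NOT a limit point.
  x = delta: open {delta} ∋ x has {delta} ∩ (A ∖ {delta}) = ∅, so x is NOT a limit point.
Collecting: A' = ∅.


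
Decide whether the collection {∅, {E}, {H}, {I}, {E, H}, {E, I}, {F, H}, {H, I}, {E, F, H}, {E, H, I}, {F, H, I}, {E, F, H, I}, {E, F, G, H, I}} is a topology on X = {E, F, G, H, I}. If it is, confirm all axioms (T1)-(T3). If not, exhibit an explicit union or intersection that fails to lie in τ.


τ IS a topology on X.

Axiom (T1): ∅ ∈ τ? Yes; X ∈ τ? Yes.
Axiom (T2/T3): check pairwise unions and intersections of members of τ.
All pairwise intersections and unions checked — each lies in τ. Therefore τ satisfies (T1), (T2), (T3): it IS a topology on X.


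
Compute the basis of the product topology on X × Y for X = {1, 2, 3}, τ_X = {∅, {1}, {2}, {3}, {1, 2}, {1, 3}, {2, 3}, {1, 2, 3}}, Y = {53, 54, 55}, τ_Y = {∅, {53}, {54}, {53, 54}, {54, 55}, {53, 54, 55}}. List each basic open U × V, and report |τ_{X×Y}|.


Basis B = {∅ × ∅, {1} × {53}, {1} × {54}, {2} × {53}, {2} × {54}, {3} × {53}, {3} × {54}, {1} × {53, 54}, {1, 2} × {53}, {1, 3} × {53}, {1} × {54, 55}, {1, 2} × {54}, {1, 3} × {54}, {2} × {53, 54}, {2, 3} × {53}, {2} × {54, 55}, {2, 3} × {54}, {3} × {53, 54}, {3} × {54, 55}, {1} × {53, 54, 55}, {1, 2, 3} × {53}, {1, 2, 3} × {54}, {2} × {53, 54, 55}, {3} × {53, 54, 55}, {1, 2} × {53, 54}, {1, 3} × {53, 54}, {1, 2} × {54, 55}, {1, 3} × {54, 55}, {2, 3} × {53, 54}, {2, 3} × {54, 55}, {1, 2} × {53, 54, 55}, {1, 3} × {53, 54, 55}, {1, 2, 3} × {53, 54}, {1, 2, 3} × {54, 55}, {2, 3} × {53, 54, 55}, {1, 2, 3} × {53, 54, 55}}; |τ_{X×Y}| = 216.

Enumerate products U × V with U ∈ τ_X, V ∈ τ_Y (deduplicated):
  ∅ × ∅ = {} (∅)
  {1} × {53} = {(1,53)}
  {1} × {54} = {(1,54)}
  {2} × {53} = {(2,53)}
  {2} × {54} = {(2,54)}
  {3} × {53} = {(3,53)}
  {3} × {54} = {(3,54)}
  {1} × {53, 54} = {(1,53), (1,54)}
  {1, 2} × {53} = {(1,53), (2,53)}
  {1, 3} × {53} = {(1,53), (3,53)}
  {1} × {54, 55} = {(1,54), (1,55)}
  {1, 2} × {54} = {(1,54), (2,54)}
  {1, 3} × {54} = {(1,54), (3,54)}
  {2} × {53, 54} = {(2,53), (2,54)}
  {2, 3} × {53} = {(2,53), (3,53)}
  {2} × {54, 55} = {(2,54), (2,55)}
  {2, 3} × {54} = {(2,54), (3,54)}
  {3} × {53, 54} = {(3,53), (3,54)}
  {3} × {54, 55} = {(3,54), (3,55)}
  {1} × {53, 54, 55} = {(1,53), (1,54), (1,55)}
  {1, 2, 3} × {53} = {(1,53), (2,53), (3,53)}
  {1, 2, 3} × {54} = {(1,54), (2,54), (3,54)}
  {2} × {53, 54, 55} = {(2,53), (2,54), (2,55)}
  {3} × {53, 54, 55} = {(3,53), (3,54), (3,55)}
  {1, 2} × {53, 54} = {(1,53), (1,54), (2,53), (2,54)}
  {1, 3} × {53, 54} = {(1,53), (1,54), (3,53), (3,54)}
  {1, 2} × {54, 55} = {(1,54), (1,55), (2,54), (2,55)}
  {1, 3} × {54, 55} = {(1,54), (1,55), (3,54), (3,55)}
  {2, 3} × {53, 54} = {(2,53), (2,54), (3,53), (3,54)}
  {2, 3} × {54, 55} = {(2,54), (2,55), (3,54), (3,55)}
  {1, 2} × {53, 54, 55} = {(1,53), (1,54), (1,55), (2,53), (2,54), (2,55)}
  {1, 3} × {53, 54, 55} = {(1,53), (1,54), (1,55), (3,53), (3,54), (3,55)}
  {1, 2, 3} × {53, 54} = {(1,53), (1,54), (2,53), (2,54), (3,53), (3,54)}
  {1, 2, 3} × {54, 55} = {(1,54), (1,55), (2,54), (2,55), (3,54), (3,55)}
  {2, 3} × {53, 54, 55} = {(2,53), (2,54), (2,55), (3,53), (3,54), (3,55)}
  {1, 2, 3} × {53, 54, 55} = {(1,53), (1,54), (1,55), (2,53), (2,54), (2,55), (3,53), (3,54), (3,55)}
These 36 distinct sets form the basis B.
Close under arbitrary unions to get τ_{X×Y}; counting gives |τ_{X×Y}| = 216.


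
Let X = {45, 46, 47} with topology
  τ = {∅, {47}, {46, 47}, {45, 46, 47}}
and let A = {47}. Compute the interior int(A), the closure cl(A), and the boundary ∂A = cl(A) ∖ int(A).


int(A) = {47}, cl(A) = {45, 46, 47}, ∂A = {45, 46}.

Closed sets in (X, τ) are complements of opens:
  closed(X, τ) = {∅, {45}, {45, 46}, {45, 46, 47}}.
int(A) = ⋃ {U ∈ τ : U ⊆ A}. Opens contained in A: ∅, {47}.
Taking the union of these: int(A) = {47}.
cl(A) = ⋂ {C closed : A ⊆ C}. Closed sets containing A: {45, 46, 47}.
Intersecting these: cl(A) = {45, 46, 47}.
∂A = cl(A) ∖ int(A) = {45, 46, 47} ∖ {47} = {45, 46}.


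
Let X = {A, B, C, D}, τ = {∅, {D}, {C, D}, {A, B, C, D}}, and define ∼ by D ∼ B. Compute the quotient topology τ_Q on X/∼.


X/∼ = {[A], [B=D], [C]}; |τ_Q| = 2.

Equivalence classes: [A], [B=D], [C].
Quotient map π: X → X/∼ sends A ↦ [A], B ↦ [B=D], C ↦ [C], D ↦ [B=D].
For each subset V ⊆ X/∼, compute π^{-1}(V) ⊆ X and check whether π^{-1}(V) ∈ τ. V is open in τ_Q iff π^{-1}(V) ∈ τ.
  V = {}: π^{-1}(V) = ∅ ∈ τ ✓.
  V = {[A]}: π^{-1}(V) = {A} ∉ τ ✗.
  V = {[B=D]}: π^{-1}(V) = {B, D} ∉ τ ✗.
  V = {[A], [B=D]}: π^{-1}(V) = {A, B, D} ∉ τ ✗.
  V = {[C]}: π^{-1}(V) = {C} ∉ τ ✗.
  V = {[A], [C]}: π^{-1}(V) = {A, C} ∉ τ ✗.
  V = {[B=D], [C]}: π^{-1}(V) = {B, C, D} ∉ τ ✗.
  V = {[A], [B=D], [C]}: π^{-1}(V) = {A, B, C, D} ∈ τ ✓.
Open sets in the quotient: τ_Q = {{}, {[A], [B=D], [C]}} (2 elements).


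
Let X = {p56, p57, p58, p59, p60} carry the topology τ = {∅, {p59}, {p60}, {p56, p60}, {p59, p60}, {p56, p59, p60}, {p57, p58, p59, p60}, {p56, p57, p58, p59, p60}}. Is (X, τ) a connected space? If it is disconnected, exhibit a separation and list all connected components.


(X, τ) is connected.

Find clopen sets (U ∈ τ with X ∖ U ∈ τ):
  U = ∅, X ∖ U = {p56, p57, p58, p59, p60} — both open, so U is clopen.
  U = {p56, p57, p58, p59, p60}, X ∖ U = ∅ — both open, so U is clopen.
Only trivial clopens (∅ and X) exist, so (X, τ) is connected.
Compute connected components by grouping points that agree on all clopens:
  component: {p56, p57, p58, p59, p60}


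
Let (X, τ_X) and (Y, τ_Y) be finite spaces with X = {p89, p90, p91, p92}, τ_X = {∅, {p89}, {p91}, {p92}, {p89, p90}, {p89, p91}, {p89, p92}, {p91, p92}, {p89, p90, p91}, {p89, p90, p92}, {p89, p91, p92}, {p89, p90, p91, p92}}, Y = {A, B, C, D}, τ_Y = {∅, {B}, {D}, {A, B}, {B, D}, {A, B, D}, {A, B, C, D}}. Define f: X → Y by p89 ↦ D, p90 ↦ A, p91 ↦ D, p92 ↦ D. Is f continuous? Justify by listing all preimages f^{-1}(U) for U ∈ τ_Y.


f is NOT continuous.

Compute f^{-1}(U) for each U ∈ τ_Y:
  U = ∅: f^{-1}(U) = ∅ ∈ τ_X ✓.
  U = {B}: f^{-1}(U) = ∅ ∈ τ_X ✓.
  U = {D}: f^{-1}(U) = {p89, p91, p92} ∈ τ_X ✓.
  U = {A, B}: f^{-1}(U) = {p90} ∉ τ_X ✗.
  U = {B, D}: f^{-1}(U) = {p89, p91, p92} ∈ τ_X ✓.
  U = {A, B, D}: f^{-1}(U) = {p89, p90, p91, p92} ∈ τ_X ✓.
  U = {A, B, C, D}: f^{-1}(U) = {p89, p90, p91, p92} ∈ τ_X ✓.
Found U = {A, B} with f^{-1}(U) = {p90} not in τ_X. Therefore f is NOT continuous.


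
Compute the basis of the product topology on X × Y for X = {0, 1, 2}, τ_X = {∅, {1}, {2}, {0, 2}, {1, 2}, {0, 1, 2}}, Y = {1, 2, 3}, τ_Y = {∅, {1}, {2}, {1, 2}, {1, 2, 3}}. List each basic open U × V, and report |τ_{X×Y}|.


Basis B = {∅ × ∅, {1} × {1}, {1} × {2}, {2} × {1}, {2} × {2}, {0, 2} × {1}, {0, 2} × {2}, {1} × {1, 2}, {1, 2} × {1}, {1, 2} × {2}, {2} × {1, 2}, {0, 1, 2} × {1}, {0, 1, 2} × {2}, {1} × {1, 2, 3}, {2} × {1, 2, 3}, {0, 2} × {1, 2}, {1, 2} × {1, 2}, {0, 2} × {1, 2, 3}, {0, 1, 2} × {1, 2}, {1, 2} × {1, 2, 3}, {0, 1, 2} × {1, 2, 3}}; |τ_{X×Y}| = 70.

Enumerate products U × V with U ∈ τ_X, V ∈ τ_Y (deduplicated):
  ∅ × ∅ = {} (∅)
  {1} × {1} = {(1,1)}
  {1} × {2} = {(1,2)}
  {2} × {1} = {(2,1)}
  {2} × {2} = {(2,2)}
  {0, 2} × {1} = {(0,1), (2,1)}
  {0, 2} × {2} = {(0,2), (2,2)}
  {1} × {1, 2} = {(1,1), (1,2)}
  {1, 2} × {1} = {(1,1), (2,1)}
  {1, 2} × {2} = {(1,2), (2,2)}
  {2} × {1, 2} = {(2,1), (2,2)}
  {0, 1, 2} × {1} = {(0,1), (1,1), (2,1)}
  {0, 1, 2} × {2} = {(0,2), (1,2), (2,2)}
  {1} × {1, 2, 3} = {(1,1), (1,2), (1,3)}
  {2} × {1, 2, 3} = {(2,1), (2,2), (2,3)}
  {0, 2} × {1, 2} = {(0,1), (0,2), (2,1), (2,2)}
  {1, 2} × {1, 2} = {(1,1), (1,2), (2,1), (2,2)}
  {0, 2} × {1, 2, 3} = {(0,1), (0,2), (0,3), (2,1), (2,2), (2,3)}
  {0, 1, 2} × {1, 2} = {(0,1), (0,2), (1,1), (1,2), (2,1), (2,2)}
  {1, 2} × {1, 2, 3} = {(1,1), (1,2), (1,3), (2,1), (2,2), (2,3)}
  {0, 1, 2} × {1, 2, 3} = {(0,1), (0,2), (0,3), (1,1), (1,2), (1,3), (2,1), (2,2), (2,3)}
These 21 distinct sets form the basis B.
Close under arbitrary unions to get τ_{X×Y}; counting gives |τ_{X×Y}| = 70.


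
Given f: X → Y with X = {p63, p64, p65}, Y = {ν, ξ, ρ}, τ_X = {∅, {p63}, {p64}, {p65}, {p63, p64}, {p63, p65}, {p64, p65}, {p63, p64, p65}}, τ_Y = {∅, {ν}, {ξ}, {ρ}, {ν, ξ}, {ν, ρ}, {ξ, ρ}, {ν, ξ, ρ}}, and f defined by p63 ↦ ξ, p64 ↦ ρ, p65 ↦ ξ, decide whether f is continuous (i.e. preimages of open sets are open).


f IS continuous.

Compute f^{-1}(U) for each U ∈ τ_Y:
  U = ∅: f^{-1}(U) = ∅ ∈ τ_X ✓.
  U = {ν}: f^{-1}(U) = ∅ ∈ τ_X ✓.
  U = {ξ}: f^{-1}(U) = {p63, p65} ∈ τ_X ✓.
  U = {ρ}: f^{-1}(U) = {p64} ∈ τ_X ✓.
  U = {ν, ξ}: f^{-1}(U) = {p63, p65} ∈ τ_X ✓.
  U = {ν, ρ}: f^{-1}(U) = {p64} ∈ τ_X ✓.
  U = {ξ, ρ}: f^{-1}(U) = {p63, p64, p65} ∈ τ_X ✓.
  U = {ν, ξ, ρ}: f^{-1}(U) = {p63, p64, p65} ∈ τ_X ✓.
Every preimage lies in τ_X, so f IS continuous.


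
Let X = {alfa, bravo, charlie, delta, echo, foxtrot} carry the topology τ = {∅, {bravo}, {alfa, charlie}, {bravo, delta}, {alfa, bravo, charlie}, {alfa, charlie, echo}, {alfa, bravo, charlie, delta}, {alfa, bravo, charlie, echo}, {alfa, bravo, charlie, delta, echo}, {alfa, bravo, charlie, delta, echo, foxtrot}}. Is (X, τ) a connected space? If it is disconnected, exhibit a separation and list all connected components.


(X, τ) is connected.

Find clopen sets (U ∈ τ with X ∖ U ∈ τ):
  U = ∅, X ∖ U = {alfa, bravo, charlie, delta, echo, foxtrot} — both open, so U is clopen.
  U = {alfa, bravo, charlie, delta, echo, foxtrot}, X ∖ U = ∅ — both open, so U is clopen.
Only trivial clopens (∅ and X) exist, so (X, τ) is connected.
Compute connected components by grouping points that agree on all clopens:
  component: {alfa, bravo, charlie, delta, echo, foxtrot}


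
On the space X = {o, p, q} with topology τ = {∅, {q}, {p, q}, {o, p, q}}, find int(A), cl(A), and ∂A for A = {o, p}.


int(A) = ∅, cl(A) = {o, p}, ∂A = {o, p}.

Closed sets in (X, τ) are complements of opens:
  closed(X, τ) = {∅, {o}, {o, p}, {o, p, q}}.
int(A) = ⋃ {U ∈ τ : U ⊆ A}. Opens contained in A: ∅.
Taking the union of these: int(A) = ∅.
cl(A) = ⋂ {C closed : A ⊆ C}. Closed sets containing A: {o, p}, {o, p, q}.
Intersecting these: cl(A) = {o, p}.
∂A = cl(A) ∖ int(A) = {o, p} ∖ ∅ = {o, p}.


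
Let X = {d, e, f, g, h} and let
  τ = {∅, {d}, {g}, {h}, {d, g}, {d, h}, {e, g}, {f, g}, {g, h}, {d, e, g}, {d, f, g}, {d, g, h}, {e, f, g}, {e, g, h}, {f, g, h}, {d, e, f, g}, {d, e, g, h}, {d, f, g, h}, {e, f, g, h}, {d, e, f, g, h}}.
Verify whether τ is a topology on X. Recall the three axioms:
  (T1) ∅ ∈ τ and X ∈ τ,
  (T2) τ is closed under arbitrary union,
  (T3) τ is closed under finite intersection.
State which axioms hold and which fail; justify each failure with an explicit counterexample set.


τ IS a topology on X.

Axiom (T1): ∅ ∈ τ? Yes; X ∈ τ? Yes.
Axiom (T2/T3): check pairwise unions and intersections of members of τ.
All pairwise intersections and unions checked — each lies in τ. Therefore τ satisfies (T1), (T2), (T3): it IS a topology on X.


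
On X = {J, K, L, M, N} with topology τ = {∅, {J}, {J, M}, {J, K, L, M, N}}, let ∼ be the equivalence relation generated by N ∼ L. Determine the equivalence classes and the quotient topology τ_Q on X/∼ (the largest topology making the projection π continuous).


X/∼ = {[J], [K], [L=N], [M]}; |τ_Q| = 4.

Equivalence classes: [J], [K], [L=N], [M].
Quotient map π: X → X/∼ sends J ↦ [J], K ↦ [K], L ↦ [L=N], M ↦ [M], N ↦ [L=N].
For each subset V ⊆ X/∼, compute π^{-1}(V) ⊆ X and check whether π^{-1}(V) ∈ τ. V is open in τ_Q iff π^{-1}(V) ∈ τ.
  V = {}: π^{-1}(V) = ∅ ∈ τ ✓.
  V = {[J]}: π^{-1}(V) = {J} ∈ τ ✓.
  V = {[K]}: π^{-1}(V) = {K} ∉ τ ✗.
  V = {[J], [K]}: π^{-1}(V) = {J, K} ∉ τ ✗.
  V = {[L=N]}: π^{-1}(V) = {L, N} ∉ τ ✗.
  V = {[J], [L=N]}: π^{-1}(V) = {J, L, N} ∉ τ ✗.
  V = {[K], [L=N]}: π^{-1}(V) = {K, L, N} ∉ τ ✗.
  V = {[J], [K], [L=N]}: π^{-1}(V) = {J, K, L, N} ∉ τ ✗.
  V = {[M]}: π^{-1}(V) = {M} ∉ τ ✗.
  V = {[J], [M]}: π^{-1}(V) = {J, M} ∈ τ ✓.
  V = {[K], [M]}: π^{-1}(V) = {K, M} ∉ τ ✗.
  V = {[J], [K], [M]}: π^{-1}(V) = {J, K, M} ∉ τ ✗.
  V = {[L=N], [M]}: π^{-1}(V) = {L, M, N} ∉ τ ✗.
  V = {[J], [L=N], [M]}: π^{-1}(V) = {J, L, M, N} ∉ τ ✗.
  V = {[K], [L=N], [M]}: π^{-1}(V) = {K, L, M, N} ∉ τ ✗.
  V = {[J], [K], [L=N], [M]}: π^{-1}(V) = {J, K, L, M, N} ∈ τ ✓.
Open sets in the quotient: τ_Q = {{}, {[J]}, {[J], [M]}, {[J], [K], [L=N], [M]}} (4 elements).


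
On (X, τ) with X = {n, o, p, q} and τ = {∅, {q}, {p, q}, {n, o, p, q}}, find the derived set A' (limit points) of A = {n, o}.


A' = {n, o}

For each x ∈ X, list the open sets U ∈ τ with x ∈ U, then check whether U ∩ (A ∖ {x}) ≠ ∅ for every such U.
  x = n: opens ∋ x are {n, o, p, q}; each meets A ∖ {n}, so x IS a limit point.
  x = o: opens ∋ x are {n, o, p, q}; each meets A ∖ {o}, so x IS a limit point.
  x = p: open {p, q} ∋ x has {p, q} ∩ (A ∖ {p}) = ∅, so x is NOT a limit point.
  x = q: open {q} ∋ x has {q} ∩ (A ∖ {q}) = ∅, so x is NOT a limit point.
Collecting: A' = {n, o}.


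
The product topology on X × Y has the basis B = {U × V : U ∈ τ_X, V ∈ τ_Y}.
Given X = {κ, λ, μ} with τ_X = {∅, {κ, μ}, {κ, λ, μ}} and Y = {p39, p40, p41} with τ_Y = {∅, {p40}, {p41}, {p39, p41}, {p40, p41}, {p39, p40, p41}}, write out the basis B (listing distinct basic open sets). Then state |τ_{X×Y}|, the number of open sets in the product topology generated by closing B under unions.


Basis B = {∅ × ∅, {κ, μ} × {p40}, {κ, μ} × {p41}, {κ, λ, μ} × {p40}, {κ, λ, μ} × {p41}, {κ, μ} × {p39, p41}, {κ, μ} × {p40, p41}, {κ, μ} × {p39, p40, p41}, {κ, λ, μ} × {p39, p41}, {κ, λ, μ} × {p40, p41}, {κ, λ, μ} × {p39, p40, p41}}; |τ_{X×Y}| = 18.

Enumerate products U × V with U ∈ τ_X, V ∈ τ_Y (deduplicated):
  ∅ × ∅ = {} (∅)
  {κ, μ} × {p40} = {(κ,p40), (μ,p40)}
  {κ, μ} × {p41} = {(κ,p41), (μ,p41)}
  {κ, λ, μ} × {p40} = {(κ,p40), (λ,p40), (μ,p40)}
  {κ, λ, μ} × {p41} = {(κ,p41), (λ,p41), (μ,p41)}
  {κ, μ} × {p39, p41} = {(κ,p39), (κ,p41), (μ,p39), (μ,p41)}
  {κ, μ} × {p40, p41} = {(κ,p40), (κ,p41), (μ,p40), (μ,p41)}
  {κ, μ} × {p39, p40, p41} = {(κ,p39), (κ,p40), (κ,p41), (μ,p39), (μ,p40), (μ,p41)}
  {κ, λ, μ} × {p39, p41} = {(κ,p39), (κ,p41), (λ,p39), (λ,p41), (μ,p39), (μ,p41)}
  {κ, λ, μ} × {p40, p41} = {(κ,p40), (κ,p41), (λ,p40), (λ,p41), (μ,p40), (μ,p41)}
  {κ, λ, μ} × {p39, p40, p41} = {(κ,p39), (κ,p40), (κ,p41), (λ,p39), (λ,p40), (λ,p41), (μ,p39), (μ,p40), (μ,p41)}
These 11 distinct sets form the basis B.
Close under arbitrary unions to get τ_{X×Y}; counting gives |τ_{X×Y}| = 18.


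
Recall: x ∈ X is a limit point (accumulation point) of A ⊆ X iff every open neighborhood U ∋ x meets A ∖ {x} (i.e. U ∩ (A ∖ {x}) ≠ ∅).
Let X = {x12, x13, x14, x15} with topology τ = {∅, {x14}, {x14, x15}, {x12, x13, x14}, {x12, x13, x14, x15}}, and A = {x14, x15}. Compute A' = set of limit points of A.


A' = {x12, x13, x15}

For each x ∈ X, list the open sets U ∈ τ with x ∈ U, then check whether U ∩ (A ∖ {x}) ≠ ∅ for every such U.
  x = x12: opens ∋ x are {x12, x13, x14}, {x12, x13, x14, x15}; each meets A ∖ {x12}, so x IS a limit point.
  x = x13: opens ∋ x are {x12, x13, x14}, {x12, x13, x14, x15}; each meets A ∖ {x13}, so x IS a limit point.
  x = x14: open {x14} ∋ x has {x14} ∩ (A ∖ {x14}) = ∅, so x is NOT a limit point.
  x = x15: opens ∋ x are {x14, x15}, {x12, x13, x14, x15}; each meets A ∖ {x15}, so x IS a limit point.
Collecting: A' = {x12, x13, x15}.


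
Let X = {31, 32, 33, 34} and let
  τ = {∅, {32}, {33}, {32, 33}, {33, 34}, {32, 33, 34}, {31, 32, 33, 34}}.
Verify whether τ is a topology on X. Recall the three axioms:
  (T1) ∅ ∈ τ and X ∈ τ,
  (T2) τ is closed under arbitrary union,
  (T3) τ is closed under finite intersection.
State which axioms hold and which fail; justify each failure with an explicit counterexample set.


τ IS a topology on X.

Axiom (T1): ∅ ∈ τ? Yes; X ∈ τ? Yes.
Axiom (T2/T3): check pairwise unions and intersections of members of τ.
All pairwise intersections and unions checked — each lies in τ. Therefore τ satisfies (T1), (T2), (T3): it IS a topology on X.


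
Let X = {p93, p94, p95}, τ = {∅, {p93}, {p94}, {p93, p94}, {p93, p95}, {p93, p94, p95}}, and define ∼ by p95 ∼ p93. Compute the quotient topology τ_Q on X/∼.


X/∼ = {[p93=p95], [p94]}; |τ_Q| = 4.

Equivalence classes: [p93=p95], [p94].
Quotient map π: X → X/∼ sends p93 ↦ [p93=p95], p94 ↦ [p94], p95 ↦ [p93=p95].
For each subset V ⊆ X/∼, compute π^{-1}(V) ⊆ X and check whether π^{-1}(V) ∈ τ. V is open in τ_Q iff π^{-1}(V) ∈ τ.
  V = {}: π^{-1}(V) = ∅ ∈ τ ✓.
  V = {[p93=p95]}: π^{-1}(V) = {p93, p95} ∈ τ ✓.
  V = {[p94]}: π^{-1}(V) = {p94} ∈ τ ✓.
  V = {[p93=p95], [p94]}: π^{-1}(V) = {p93, p94, p95} ∈ τ ✓.
Open sets in the quotient: τ_Q = {{}, {[p93=p95]}, {[p94]}, {[p93=p95], [p94]}} (4 elements).


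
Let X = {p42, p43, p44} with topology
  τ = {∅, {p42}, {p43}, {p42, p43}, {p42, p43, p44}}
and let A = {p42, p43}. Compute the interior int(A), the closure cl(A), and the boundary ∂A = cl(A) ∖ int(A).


int(A) = {p42, p43}, cl(A) = {p42, p43, p44}, ∂A = {p44}.

Closed sets in (X, τ) are complements of opens:
  closed(X, τ) = {∅, {p44}, {p42, p44}, {p43, p44}, {p42, p43, p44}}.
int(A) = ⋃ {U ∈ τ : U ⊆ A}. Opens contained in A: ∅, {p42}, {p43}, {p42, p43}.
Taking the union of these: int(A) = {p42, p43}.
cl(A) = ⋂ {C closed : A ⊆ C}. Closed sets containing A: {p42, p43, p44}.
Intersecting these: cl(A) = {p42, p43, p44}.
∂A = cl(A) ∖ int(A) = {p42, p43, p44} ∖ {p42, p43} = {p44}.


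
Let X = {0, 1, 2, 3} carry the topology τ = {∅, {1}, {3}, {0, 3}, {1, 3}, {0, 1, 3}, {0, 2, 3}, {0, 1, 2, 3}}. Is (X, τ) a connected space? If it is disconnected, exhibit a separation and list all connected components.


(X, τ) is disconnected; components = [{1}, {0, 2, 3}].

Find clopen sets (U ∈ τ with X ∖ U ∈ τ):
  U = ∅, X ∖ U = {0, 1, 2, 3} — both open, so U is clopen.
  U = {1}, X ∖ U = {0, 2, 3} — both open, so U is clopen.
  U = {0, 2, 3}, X ∖ U = {1} — both open, so U is clopen.
  U = {0, 1, 2, 3}, X ∖ U = ∅ — both open, so U is clopen.
Nontrivial clopen(s) exist: e.g. {0, 2, 3}. So (X, τ) is disconnected.
Compute connected components by grouping points that agree on all clopens:
  component: {1}
  component: {0, 2, 3}


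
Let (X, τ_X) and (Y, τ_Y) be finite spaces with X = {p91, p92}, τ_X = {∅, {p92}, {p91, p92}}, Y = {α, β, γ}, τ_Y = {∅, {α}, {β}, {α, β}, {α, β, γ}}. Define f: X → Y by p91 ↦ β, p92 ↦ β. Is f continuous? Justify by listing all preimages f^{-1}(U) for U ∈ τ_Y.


f IS continuous.

Compute f^{-1}(U) for each U ∈ τ_Y:
  U = ∅: f^{-1}(U) = ∅ ∈ τ_X ✓.
  U = {α}: f^{-1}(U) = ∅ ∈ τ_X ✓.
  U = {β}: f^{-1}(U) = {p91, p92} ∈ τ_X ✓.
  U = {α, β}: f^{-1}(U) = {p91, p92} ∈ τ_X ✓.
  U = {α, β, γ}: f^{-1}(U) = {p91, p92} ∈ τ_X ✓.
Every preimage lies in τ_X, so f IS continuous.


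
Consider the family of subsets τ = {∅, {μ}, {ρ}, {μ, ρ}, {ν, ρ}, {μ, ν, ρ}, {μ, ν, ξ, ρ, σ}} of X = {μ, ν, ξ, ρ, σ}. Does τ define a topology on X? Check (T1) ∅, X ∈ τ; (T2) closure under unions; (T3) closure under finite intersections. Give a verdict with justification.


τ IS a topology on X.

Axiom (T1): ∅ ∈ τ? Yes; X ∈ τ? Yes.
Axiom (T2/T3): check pairwise unions and intersections of members of τ.
All pairwise intersections and unions checked — each lies in τ. Therefore τ satisfies (T1), (T2), (T3): it IS a topology on X.


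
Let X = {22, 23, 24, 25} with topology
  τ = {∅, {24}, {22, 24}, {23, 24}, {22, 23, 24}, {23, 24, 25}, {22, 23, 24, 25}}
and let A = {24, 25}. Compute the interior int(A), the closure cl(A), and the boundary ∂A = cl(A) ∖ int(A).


int(A) = {24}, cl(A) = {22, 23, 24, 25}, ∂A = {22, 23, 25}.

Closed sets in (X, τ) are complements of opens:
  closed(X, τ) = {∅, {22}, {25}, {22, 25}, {23, 25}, {22, 23, 25}, {22, 23, 24, 25}}.
int(A) = ⋃ {U ∈ τ : U ⊆ A}. Opens contained in A: ∅, {24}.
Taking the union of these: int(A) = {24}.
cl(A) = ⋂ {C closed : A ⊆ C}. Closed sets containing A: {22, 23, 24, 25}.
Intersecting these: cl(A) = {22, 23, 24, 25}.
∂A = cl(A) ∖ int(A) = {22, 23, 24, 25} ∖ {24} = {22, 23, 25}.
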